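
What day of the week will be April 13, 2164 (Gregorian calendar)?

Friday

January 1, 2164 is a Sunday.
April 13 is day 104 of the year, i.e. 103 days after Jan 1.
103 mod 7 = 5, so advance 5 weekdays from Sunday: Friday.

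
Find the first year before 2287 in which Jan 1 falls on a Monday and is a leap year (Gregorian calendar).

Jan 1 advances by 2 weekdays after a leap year and by 1 after a common year.
2287: Jan 1 is Saturday.
2286: Friday
2285: Thursday
2284: Tuesday (leap)
2283: Monday
2282: Sunday
2281: Saturday
2280: Thursday (leap)
2279: Wednesday
2278: Tuesday
2277: Monday
2276: Saturday (leap)
2275: Friday
2274: Thursday
2273: Wednesday
2272: Monday (leap)
2272 begins on a Monday and is a leap year.

2272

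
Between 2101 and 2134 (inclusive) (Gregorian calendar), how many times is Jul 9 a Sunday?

5

Track Jul 9's weekday year by year (advancing +1, or +2 across a Feb 29):
  2101: Sat  2102: Sun (+1) ✓  2103: Mon (+1)  2104: Wed (+2)  2105: Thu (+1)
  2106: Fri (+1)  2107: Sat (+1)  2108: Mon (+2)  2109: Tue (+1)  2110: Wed (+1)
  2111: Thu (+1)  2112: Sat (+2)  2113: Sun (+1) ✓  2114: Mon (+1)  … (6 more years) …
  2121: Wed (+1)  2122: Thu (+1)  2123: Fri (+1)  2124: Sun (+2) ✓  2125: Mon (+1)
  2126: Tue (+1)  2127: Wed (+1)  2128: Fri (+2)  2129: Sat (+1)  2130: Sun (+1) ✓
  2131: Mon (+1)  2132: Wed (+2)  2133: Thu (+1)  2134: Fri (+1)
Sunday years: 2102, 2113, 2119, 2124, 2130 — 5 in total.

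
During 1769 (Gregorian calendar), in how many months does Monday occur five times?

4

A month of length L has five Mondays iff its first Monday is on day ≤ L−28 (so day 1–3 in a 31-day month, 1–2 in a 30-day month, day 1 in a leap February).
Checking each month of 1769: Jan starts Sun (31d) ✓; Feb starts Wed (28d); Mar starts Wed (31d); Apr starts Sat (30d); May starts Mon (31d) ✓; Jun starts Thu (30d); Jul starts Sat (31d) ✓; Aug starts Tue (31d); Sep starts Fri (30d); Oct starts Sun (31d) ✓; Nov starts Wed (30d); Dec starts Fri (31d).
Five-Monday months: January, May, July, October → 4.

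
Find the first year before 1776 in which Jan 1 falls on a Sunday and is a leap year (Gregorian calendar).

1764

Jan 1 advances by 2 weekdays after a leap year and by 1 after a common year.
1776: Jan 1 is Monday (leap).
1775: Sunday
1774: Saturday
1773: Friday
1772: Wednesday (leap)
1771: Tuesday
1770: Monday
1769: Sunday
1768: Friday (leap)
1767: Thursday
1766: Wednesday
1765: Tuesday
1764: Sunday (leap)
1764 begins on a Sunday and is a leap year.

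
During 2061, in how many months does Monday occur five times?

4

A month of length L has five Mondays iff its first Monday is on day ≤ L−28 (so day 1–3 in a 31-day month, 1–2 in a 30-day month, day 1 in a leap February).
Checking each month of 2061: Jan starts Sat (31d) ✓; Feb starts Tue (28d); Mar starts Tue (31d); Apr starts Fri (30d); May starts Sun (31d) ✓; Jun starts Wed (30d); Jul starts Fri (31d); Aug starts Mon (31d) ✓; Sep starts Thu (30d); Oct starts Sat (31d) ✓; Nov starts Tue (30d); Dec starts Thu (31d).
Five-Monday months: January, May, August, October → 4.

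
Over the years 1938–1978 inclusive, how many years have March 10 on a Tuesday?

5

Track March 10's weekday year by year (advancing +1, or +2 across a Feb 29):
  1938: Thu  1939: Fri (+1)  1940: Sun (+2)  1941: Mon (+1)  1942: Tue (+1) ✓
  1943: Wed (+1)  1944: Fri (+2)  1945: Sat (+1)  1946: Sun (+1)  1947: Mon (+1)
  1948: Wed (+2)  1949: Thu (+1)  1950: Fri (+1)  1951: Sat (+1)  … (13 more years) …
  1965: Wed (+1)  1966: Thu (+1)  1967: Fri (+1)  1968: Sun (+2)  1969: Mon (+1)
  1970: Tue (+1) ✓  1971: Wed (+1)  1972: Fri (+2)  1973: Sat (+1)  1974: Sun (+1)
  1975: Mon (+1)  1976: Wed (+2)  1977: Thu (+1)  1978: Fri (+1)
Tuesday years: 1942, 1953, 1959, 1964, 1970 — 5 in total.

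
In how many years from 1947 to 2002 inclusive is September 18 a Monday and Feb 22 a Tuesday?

2

Check each year's weekday for September 18 and Feb 22:
  1947: Thu/Sat  1948: Sat/Sun  1949: Sun/Tue  1950: Mon/Wed  1951: Tue/Thu  1952: Thu/Fri  1953: Fri/Sun  1954: Sat/Mon  1955: Sun/Tue  1956: Tue/Wed  1957: Wed/Fri  1958: Thu/Sat  1959: Fri/Sun  1960: Sun/Mon  …(28 more)…  1989: Mon/Wed  1990: Tue/Thu  1991: Wed/Fri  1992: Fri/Sat  1993: Sat/Mon  1994: Sun/Tue  1995: Mon/Wed  1996: Wed/Thu  1997: Thu/Sat  1998: Fri/Sun  1999: Sat/Mon  2000: Mon/Tue ✓  2001: Tue/Thu  2002: Wed/Fri
Both conditions hold in: 1972, 2000 — 2.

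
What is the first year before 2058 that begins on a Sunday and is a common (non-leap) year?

Jan 1 advances by 2 weekdays after a leap year and by 1 after a common year.
2058: Jan 1 is Tuesday.
2057: Monday
2056: Saturday (leap)
2055: Friday
2054: Thursday
2053: Wednesday
2052: Monday (leap)
2051: Sunday
2051 begins on a Sunday and is a common year.

2051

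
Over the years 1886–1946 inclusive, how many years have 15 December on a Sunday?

Track 15 December's weekday year by year (advancing +1, or +2 across a Feb 29):
  1886: Wed  1887: Thu (+1)  1888: Sat (+2)  1889: Sun (+1) ✓  1890: Mon (+1)
  1891: Tue (+1)  1892: Thu (+2)  1893: Fri (+1)  1894: Sat (+1)  1895: Sun (+1) ✓
  1896: Tue (+2)  1897: Wed (+1)  1898: Thu (+1)  1899: Fri (+1)  … (33 more years) …
  1933: Fri (+1)  1934: Sat (+1)  1935: Sun (+1) ✓  1936: Tue (+2)  1937: Wed (+1)
  1938: Thu (+1)  1939: Fri (+1)  1940: Sun (+2) ✓  1941: Mon (+1)  1942: Tue (+1)
  1943: Wed (+1)  1944: Fri (+2)  1945: Sat (+1)  1946: Sun (+1) ✓
Sunday years: 1889, 1895, 1901, 1907, 1912, 1918, 1929, 1935, 1940, 1946 — 10 in total.

10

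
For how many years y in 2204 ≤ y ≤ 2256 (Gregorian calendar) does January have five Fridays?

January has 31 days; it has five Fridays when Friday falls among the first (month-length − 28) days — i.e. when January 1 is one of Friday/Thursday/Wednesday.
January 1 by year: 2204:Sun 2205:Tue 2206:Wed✓ 2207:Thu✓ 2208:Fri✓ 2209:Sun 2210:Mon 2211:Tue 2212:Wed✓ 2213:Fri✓ 2214:Sat 2215:Sun 2216:Mon 2217:Wed✓ 2218:Thu✓ …(23 more)… 2242:Sat 2243:Sun 2244:Mon 2245:Wed✓ 2246:Thu✓ 2247:Fri✓ 2248:Sat 2249:Mon 2250:Tue 2251:Wed✓ 2252:Thu✓ 2253:Sat 2254:Sun 2255:Mon 2256:Tue
Years with five Fridays: 2206, 2207, 2208, 2212, 2213, 2217, 2218, 2219, 2223, 2224, 2229, 2230, 2234, 2235, 2236, 2240, 2241, 2245, 2246, 2247, 2251, 2252 → 22.

22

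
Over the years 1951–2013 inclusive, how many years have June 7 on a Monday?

9

Track June 7's weekday year by year (advancing +1, or +2 across a Feb 29):
  1951: Thu  1952: Sat (+2)  1953: Sun (+1)  1954: Mon (+1) ✓  1955: Tue (+1)
  1956: Thu (+2)  1957: Fri (+1)  1958: Sat (+1)  1959: Sun (+1)  1960: Tue (+2)
  1961: Wed (+1)  1962: Thu (+1)  1963: Fri (+1)  1964: Sun (+2)  … (35 more years) …
  2000: Wed (+2)  2001: Thu (+1)  2002: Fri (+1)  2003: Sat (+1)  2004: Mon (+2) ✓
  2005: Tue (+1)  2006: Wed (+1)  2007: Thu (+1)  2008: Sat (+2)  2009: Sun (+1)
  2010: Mon (+1) ✓  2011: Tue (+1)  2012: Thu (+2)  2013: Fri (+1)
Monday years: 1954, 1965, 1971, 1976, 1982, 1993, 1999, 2004, 2010 — 9 in total.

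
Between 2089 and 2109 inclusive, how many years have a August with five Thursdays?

August has 31 days; it has five Thursdays when Thursday falls among the first (month-length − 28) days — i.e. when August 1 is one of Thursday/Wednesday/Tuesday.
August 1 by year: 2089:Mon 2090:Tue✓ 2091:Wed✓ 2092:Fri 2093:Sat 2094:Sun 2095:Mon 2096:Wed✓ 2097:Thu✓ 2098:Fri 2099:Sat 2100:Sun 2101:Mon 2102:Tue✓ 2103:Wed✓ 2104:Fri 2105:Sat 2106:Sun 2107:Mon 2108:Wed✓ 2109:Thu✓
Years with five Thursdays: 2090, 2091, 2096, 2097, 2102, 2103, 2108, 2109 → 8.

8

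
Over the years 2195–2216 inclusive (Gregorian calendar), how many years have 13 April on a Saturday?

Track 13 April's weekday year by year (advancing +1, or +2 across a Feb 29):
  2195: Mon  2196: Wed (+2)  2197: Thu (+1)  2198: Fri (+1)  2199: Sat (+1) ✓
  2200: Sun (+1)  2201: Mon (+1)  2202: Tue (+1)  2203: Wed (+1)  2204: Fri (+2)
  2205: Sat (+1) ✓  2206: Sun (+1)  2207: Mon (+1)  2208: Wed (+2)  2209: Thu (+1)
  2210: Fri (+1)  2211: Sat (+1) ✓  2212: Mon (+2)  2213: Tue (+1)  2214: Wed (+1)
  2215: Thu (+1)  2216: Sat (+2) ✓
Saturday years: 2199, 2205, 2211, 2216 — 4 in total.

4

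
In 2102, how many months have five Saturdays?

4

A month of length L has five Saturdays iff its first Saturday is on day ≤ L−28 (so day 1–3 in a 31-day month, 1–2 in a 30-day month, day 1 in a leap February).
Checking each month of 2102: Jan starts Sun (31d); Feb starts Wed (28d); Mar starts Wed (31d); Apr starts Sat (30d) ✓; May starts Mon (31d); Jun starts Thu (30d); Jul starts Sat (31d) ✓; Aug starts Tue (31d); Sep starts Fri (30d) ✓; Oct starts Sun (31d); Nov starts Wed (30d); Dec starts Fri (31d) ✓.
Five-Saturday months: April, July, September, December → 4.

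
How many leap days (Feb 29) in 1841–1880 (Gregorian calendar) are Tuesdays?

Leap years in 1841–1880: 10 of them.
Feb 29 weekday advances by 5 (mod 7) from one leap year to the next four years later (or differs when a century non-leap intervenes).
Leap-day weekdays: 1844:Thu 1848:Tue✓ 1852:Sun 1856:Fri 1860:Wed 1864:Mon 1868:Sat 1872:Thu 1876:Tue✓ 1880:Sun
Tuesday: 1848, 1876 → 2.

2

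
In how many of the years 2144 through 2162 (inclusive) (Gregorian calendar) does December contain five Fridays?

December has 31 days; it has five Fridays when Friday falls among the first (month-length − 28) days — i.e. when December 1 is one of Friday/Thursday/Wednesday.
December 1 by year: 2144:Tue 2145:Wed✓ 2146:Thu✓ 2147:Fri✓ 2148:Sun 2149:Mon 2150:Tue 2151:Wed✓ 2152:Fri✓ 2153:Sat 2154:Sun 2155:Mon 2156:Wed✓ 2157:Thu✓ 2158:Fri✓ 2159:Sat 2160:Mon 2161:Tue 2162:Wed✓
Years with five Fridays: 2145, 2146, 2147, 2151, 2152, 2156, 2157, 2158, 2162 → 9.

9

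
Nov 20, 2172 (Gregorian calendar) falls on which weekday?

Friday

January 1, 2172 is a Wednesday.
November 20 is day 325 of the year, i.e. 324 days after Jan 1.
324 mod 7 = 2, so advance 2 weekdays from Wednesday: Friday.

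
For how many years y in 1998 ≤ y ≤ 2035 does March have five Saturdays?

March has 31 days; it has five Saturdays when Saturday falls among the first (month-length − 28) days — i.e. when March 1 is one of Saturday/Friday/Thursday.
March 1 by year: 1998:Sun 1999:Mon 2000:Wed 2001:Thu✓ 2002:Fri✓ 2003:Sat✓ 2004:Mon 2005:Tue 2006:Wed 2007:Thu✓ 2008:Sat✓ 2009:Sun 2010:Mon 2011:Tue 2012:Thu✓ …(8 more)… 2021:Mon 2022:Tue 2023:Wed 2024:Fri✓ 2025:Sat✓ 2026:Sun 2027:Mon 2028:Wed 2029:Thu✓ 2030:Fri✓ 2031:Sat✓ 2032:Mon 2033:Tue 2034:Wed 2035:Thu✓
Years with five Saturdays: 2001, 2002, 2003, 2007, 2008, 2012, 2013, 2014, 2018, 2019, 2024, 2025, 2029, 2030, 2031, 2035 → 16.

16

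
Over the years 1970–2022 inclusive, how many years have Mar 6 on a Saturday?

8

Track Mar 6's weekday year by year (advancing +1, or +2 across a Feb 29):
  1970: Fri  1971: Sat (+1) ✓  1972: Mon (+2)  1973: Tue (+1)  1974: Wed (+1)
  1975: Thu (+1)  1976: Sat (+2) ✓  1977: Sun (+1)  1978: Mon (+1)  1979: Tue (+1)
  1980: Thu (+2)  1981: Fri (+1)  1982: Sat (+1) ✓  1983: Sun (+1)  … (25 more years) …
  2009: Fri (+1)  2010: Sat (+1) ✓  2011: Sun (+1)  2012: Tue (+2)  2013: Wed (+1)
  2014: Thu (+1)  2015: Fri (+1)  2016: Sun (+2)  2017: Mon (+1)  2018: Tue (+1)
  2019: Wed (+1)  2020: Fri (+2)  2021: Sat (+1) ✓  2022: Sun (+1)
Saturday years: 1971, 1976, 1982, 1993, 1999, 2004, 2010, 2021 — 8 in total.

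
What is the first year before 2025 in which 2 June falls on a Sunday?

From one year to the next, a fixed date's weekday advances by 1, or by 2 when a Feb 29 lies between the two dates.
2025: June 2 is Monday.
2024: Sunday (−1)
2 June falls on a Sunday in 2024.

2024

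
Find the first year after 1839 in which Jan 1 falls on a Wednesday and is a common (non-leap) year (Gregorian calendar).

Jan 1 advances by 2 weekdays after a leap year and by 1 after a common year.
1839: Jan 1 is Tuesday.
1840: Wednesday (leap)
1841: Friday
1842: Saturday
1843: Sunday
1844: Monday (leap)
1845: Wednesday
1845 begins on a Wednesday and is a common year.

1845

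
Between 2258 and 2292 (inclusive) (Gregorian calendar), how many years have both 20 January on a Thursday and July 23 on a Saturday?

Check each year's weekday for 20 January and July 23:
  2258: Wed/Fri  2259: Thu/Sat ✓  2260: Fri/Mon  2261: Sun/Tue  2262: Mon/Wed  2263: Tue/Thu  2264: Wed/Sat  2265: Fri/Sun  2266: Sat/Mon  2267: Sun/Tue  2268: Mon/Thu  2269: Wed/Fri  2270: Thu/Sat ✓  2271: Fri/Sun  …(7 more)…  2279: Mon/Wed  2280: Tue/Fri  2281: Thu/Sat ✓  2282: Fri/Sun  2283: Sat/Mon  2284: Sun/Wed  2285: Tue/Thu  2286: Wed/Fri  2287: Thu/Sat ✓  2288: Fri/Mon  2289: Sun/Tue  2290: Mon/Wed  2291: Tue/Thu  2292: Wed/Sat
Both conditions hold in: 2259, 2270, 2281, 2287 — 4.

4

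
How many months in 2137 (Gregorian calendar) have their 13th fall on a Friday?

Check the 13th of each month of 2137: Jan 13: Sun, Feb 13: Wed, Mar 13: Wed, Apr 13: Sat, May 13: Mon, Jun 13: Thu, Jul 13: Sat, Aug 13: Tue, Sep 13: Fri, Oct 13: Sun, Nov 13: Wed, Dec 13: Fri.
Friday occurs in September, December — 2 months.

2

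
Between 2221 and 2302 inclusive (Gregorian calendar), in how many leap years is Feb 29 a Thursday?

Leap years in 2221–2302: 19 of them.
Feb 29 weekday advances by 5 (mod 7) from one leap year to the next four years later (or differs when a century non-leap intervenes).
Leap-day weekdays: 2224:Sun 2228:Fri 2232:Wed 2236:Mon 2240:Sat 2244:Thu✓ 2248:Tue 2252:Sun 2256:Fri 2260:Wed 2264:Mon 2268:Sat 2272:Thu✓ 2276:Tue 2280:Sun 2284:Fri 2288:Wed 2292:Mon 2296:Sat
Thursday: 2244, 2272 → 2.

2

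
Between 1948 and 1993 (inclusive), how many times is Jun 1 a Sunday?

Track Jun 1's weekday year by year (advancing +1, or +2 across a Feb 29):
  1948: Tue  1949: Wed (+1)  1950: Thu (+1)  1951: Fri (+1)  1952: Sun (+2) ✓
  1953: Mon (+1)  1954: Tue (+1)  1955: Wed (+1)  1956: Fri (+2)  1957: Sat (+1)
  1958: Sun (+1) ✓  1959: Mon (+1)  1960: Wed (+2)  1961: Thu (+1)  … (18 more years) …
  1980: Sun (+2) ✓  1981: Mon (+1)  1982: Tue (+1)  1983: Wed (+1)  1984: Fri (+2)
  1985: Sat (+1)  1986: Sun (+1) ✓  1987: Mon (+1)  1988: Wed (+2)  1989: Thu (+1)
  1990: Fri (+1)  1991: Sat (+1)  1992: Mon (+2)  1993: Tue (+1)
Sunday years: 1952, 1958, 1969, 1975, 1980, 1986 — 6 in total.

6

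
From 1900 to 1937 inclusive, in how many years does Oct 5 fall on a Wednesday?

5

Track Oct 5's weekday year by year (advancing +1, or +2 across a Feb 29):
  1900: Fri  1901: Sat (+1)  1902: Sun (+1)  1903: Mon (+1)  1904: Wed (+2) ✓
  1905: Thu (+1)  1906: Fri (+1)  1907: Sat (+1)  1908: Mon (+2)  1909: Tue (+1)
  1910: Wed (+1) ✓  1911: Thu (+1)  1912: Sat (+2)  1913: Sun (+1)  … (10 more years) …
  1924: Sun (+2)  1925: Mon (+1)  1926: Tue (+1)  1927: Wed (+1) ✓  1928: Fri (+2)
  1929: Sat (+1)  1930: Sun (+1)  1931: Mon (+1)  1932: Wed (+2) ✓  1933: Thu (+1)
  1934: Fri (+1)  1935: Sat (+1)  1936: Mon (+2)  1937: Tue (+1)
Wednesday years: 1904, 1910, 1921, 1927, 1932 — 5 in total.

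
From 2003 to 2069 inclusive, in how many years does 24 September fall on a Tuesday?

Track 24 September's weekday year by year (advancing +1, or +2 across a Feb 29):
  2003: Wed  2004: Fri (+2)  2005: Sat (+1)  2006: Sun (+1)  2007: Mon (+1)
  2008: Wed (+2)  2009: Thu (+1)  2010: Fri (+1)  2011: Sat (+1)  2012: Mon (+2)
  2013: Tue (+1) ✓  2014: Wed (+1)  2015: Thu (+1)  2016: Sat (+2)  … (39 more years) …
  2056: Sun (+2)  2057: Mon (+1)  2058: Tue (+1) ✓  2059: Wed (+1)  2060: Fri (+2)
  2061: Sat (+1)  2062: Sun (+1)  2063: Mon (+1)  2064: Wed (+2)  2065: Thu (+1)
  2066: Fri (+1)  2067: Sat (+1)  2068: Mon (+2)  2069: Tue (+1) ✓
Tuesday years: 2013, 2019, 2024, 2030, 2041, 2047, 2052, 2058, 2069 — 9 in total.

9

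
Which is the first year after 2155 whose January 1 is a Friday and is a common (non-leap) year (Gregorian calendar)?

Jan 1 advances by 2 weekdays after a leap year and by 1 after a common year.
2155: Jan 1 is Wednesday.
2156: Thursday (leap)
2157: Saturday
2158: Sunday
2159: Monday
2160: Tuesday (leap)
2161: Thursday
2162: Friday
2162 begins on a Friday and is a common year.

2162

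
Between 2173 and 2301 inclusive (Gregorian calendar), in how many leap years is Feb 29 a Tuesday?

4

Leap years in 2173–2301: 30 of them.
Feb 29 weekday advances by 5 (mod 7) from one leap year to the next four years later (or differs when a century non-leap intervenes).
Leap-day weekdays: 2176:Thu 2180:Tue✓ 2184:Sun 2188:Fri 2192:Wed 2196:Mon 2204:Wed 2208:Mon 2212:Sat 2216:Thu 2220:Tue✓ 2224:Sun 2228:Fri …(4 more)… 2248:Tue✓ 2252:Sun 2256:Fri 2260:Wed 2264:Mon 2268:Sat 2272:Thu 2276:Tue✓ 2280:Sun 2284:Fri 2288:Wed 2292:Mon 2296:Sat
Tuesday: 2180, 2220, 2248, 2276 → 4.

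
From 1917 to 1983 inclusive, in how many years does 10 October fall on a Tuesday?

Track 10 October's weekday year by year (advancing +1, or +2 across a Feb 29):
  1917: Wed  1918: Thu (+1)  1919: Fri (+1)  1920: Sun (+2)  1921: Mon (+1)
  1922: Tue (+1) ✓  1923: Wed (+1)  1924: Fri (+2)  1925: Sat (+1)  1926: Sun (+1)
  1927: Mon (+1)  1928: Wed (+2)  1929: Thu (+1)  1930: Fri (+1)  … (39 more years) …
  1970: Sat (+1)  1971: Sun (+1)  1972: Tue (+2) ✓  1973: Wed (+1)  1974: Thu (+1)
  1975: Fri (+1)  1976: Sun (+2)  1977: Mon (+1)  1978: Tue (+1) ✓  1979: Wed (+1)
  1980: Fri (+2)  1981: Sat (+1)  1982: Sun (+1)  1983: Mon (+1)
Tuesday years: 1922, 1933, 1939, 1944, 1950, 1961, 1967, 1972, 1978 — 9 in total.

9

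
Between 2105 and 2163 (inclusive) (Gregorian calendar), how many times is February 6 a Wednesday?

8

Track February 6's weekday year by year (advancing +1, or +2 across a Feb 29):
  2105: Fri  2106: Sat (+1)  2107: Sun (+1)  2108: Mon (+1)  2109: Wed (+2) ✓
  2110: Thu (+1)  2111: Fri (+1)  2112: Sat (+1)  2113: Mon (+2)  2114: Tue (+1)
  2115: Wed (+1) ✓  2116: Thu (+1)  2117: Sat (+2)  2118: Sun (+1)  … (31 more years) …
  2150: Fri (+1)  2151: Sat (+1)  2152: Sun (+1)  2153: Tue (+2)  2154: Wed (+1) ✓
  2155: Thu (+1)  2156: Fri (+1)  2157: Sun (+2)  2158: Mon (+1)  2159: Tue (+1)
  2160: Wed (+1) ✓  2161: Fri (+2)  2162: Sat (+1)  2163: Sun (+1)
Wednesday years: 2109, 2115, 2126, 2132, 2137, 2143, 2154, 2160 — 8 in total.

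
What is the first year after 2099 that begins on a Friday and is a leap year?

Jan 1 advances by 2 weekdays after a leap year and by 1 after a common year.
2099: Jan 1 is Thursday.
2100: Friday
2101: Saturday
2102: Sunday
2103: Monday
2104: Tuesday (leap)
2105: Thursday
2106: Friday
2107: Saturday
2108: Sunday (leap)
2109: Tuesday
2110: Wednesday
2111: Thursday
2112: Friday (leap)
2112 begins on a Friday and is a leap year.

2112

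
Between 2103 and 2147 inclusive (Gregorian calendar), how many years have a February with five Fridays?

2

February has 28 days (29 in leap years); it has five Fridays when Friday falls among the first (month-length − 28) days — i.e. when February 1 is Friday in a leap year (never in a common year).
February 1 by year: 2103:Thu 2104:Fri✓ 2105:Sun 2106:Mon 2107:Tue 2108:Wed 2109:Fri 2110:Sat 2111:Sun 2112:Mon 2113:Wed 2114:Thu 2115:Fri 2116:Sat 2117:Mon …(15 more)… 2133:Sun 2134:Mon 2135:Tue 2136:Wed 2137:Fri 2138:Sat 2139:Sun 2140:Mon 2141:Wed 2142:Thu 2143:Fri 2144:Sat 2145:Mon 2146:Tue 2147:Wed
Years with five Fridays: 2104, 2132 → 2.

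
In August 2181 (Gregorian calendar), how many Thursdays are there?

5

August 2181 has 31 days and begins on Wednesday.
The first Thursday is August 2.
Thursdays fall on 2, 9, 16, 23, 30 — that's 5.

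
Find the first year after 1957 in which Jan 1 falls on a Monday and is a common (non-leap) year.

Jan 1 advances by 2 weekdays after a leap year and by 1 after a common year.
1957: Jan 1 is Tuesday.
1958: Wednesday
1959: Thursday
1960: Friday (leap)
1961: Sunday
1962: Monday
1962 begins on a Monday and is a common year.

1962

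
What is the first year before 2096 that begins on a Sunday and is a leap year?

2068

Jan 1 advances by 2 weekdays after a leap year and by 1 after a common year.
2096: Jan 1 is Sunday (leap).
2095: Saturday
2094: Friday
2093: Thursday
2092: Tuesday (leap)
2091: Monday
2090: Sunday
2089: Saturday
2088: Thursday (leap)
2087: Wednesday
2086: Tuesday
2085: Monday
2084: Saturday (leap)
2083: Friday
2082: Thursday
2081: Wednesday
2080: Monday (leap)
2079: Sunday
2078: Saturday
2077: Friday
2076: Wednesday (leap)
2075: Tuesday
2074: Monday
2073: Sunday
2072: Friday (leap)
2071: Thursday
2070: Wednesday
2069: Tuesday
2068: Sunday (leap)
2068 begins on a Sunday and is a leap year.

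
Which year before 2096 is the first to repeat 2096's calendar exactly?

Two years share a calendar iff Jan 1 falls on the same weekday and both are leap or both are common. 2096: Jan 1 is Sunday, leap year.
2095: Jan 1 Saturday, common
2094: Jan 1 Friday, common
2093: Jan 1 Thursday, common
2092: Jan 1 Tuesday, leap
2091: Jan 1 Monday, common
2090: Jan 1 Sunday, common
2089: Jan 1 Saturday, common
2088: Jan 1 Thursday, leap
2087: Jan 1 Wednesday, common
2086: Jan 1 Tuesday, common
2085: Jan 1 Monday, common
2084: Jan 1 Saturday, leap
2083: Jan 1 Friday, common
2082: Jan 1 Thursday, common
2081: Jan 1 Wednesday, common
2080: Jan 1 Monday, leap
2079: Jan 1 Sunday, common
2078: Jan 1 Saturday, common
2077: Jan 1 Friday, common
2076: Jan 1 Wednesday, leap
2075: Jan 1 Tuesday, common
2074: Jan 1 Monday, common
2073: Jan 1 Sunday, common
2072: Jan 1 Friday, leap
2071: Jan 1 Thursday, common
2070: Jan 1 Wednesday, common
2069: Jan 1 Tuesday, common
2068: Jan 1 Sunday, leap
2068 matches on both conditions.

2068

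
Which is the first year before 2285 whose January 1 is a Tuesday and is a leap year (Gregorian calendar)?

2284

Jan 1 advances by 2 weekdays after a leap year and by 1 after a common year.
2285: Jan 1 is Thursday.
2284: Tuesday (leap)
2284 begins on a Tuesday and is a leap year.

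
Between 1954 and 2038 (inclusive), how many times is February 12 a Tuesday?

Track February 12's weekday year by year (advancing +1, or +2 across a Feb 29):
  1954: Fri  1955: Sat (+1)  1956: Sun (+1)  1957: Tue (+2) ✓  1958: Wed (+1)
  1959: Thu (+1)  1960: Fri (+1)  1961: Sun (+2)  1962: Mon (+1)  1963: Tue (+1) ✓
  1964: Wed (+1)  1965: Fri (+2)  1966: Sat (+1)  1967: Sun (+1)  … (57 more years) …
  2025: Wed (+2)  2026: Thu (+1)  2027: Fri (+1)  2028: Sat (+1)  2029: Mon (+2)
  2030: Tue (+1) ✓  2031: Wed (+1)  2032: Thu (+1)  2033: Sat (+2)  2034: Sun (+1)
  2035: Mon (+1)  2036: Tue (+1) ✓  2037: Thu (+2)  2038: Fri (+1)
Tuesday years: 1957, 1963, 1974, 1980, 1985, 1991, 2002, 2008, 2013, 2019, 2030, 2036 — 12 in total.

12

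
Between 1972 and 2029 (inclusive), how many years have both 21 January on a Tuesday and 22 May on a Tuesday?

Check each year's weekday for 21 January and 22 May:
  1972: Fri/Mon  1973: Sun/Tue  1974: Mon/Wed  1975: Tue/Thu  1976: Wed/Sat  1977: Fri/Sun  1978: Sat/Mon  1979: Sun/Tue  1980: Mon/Thu  1981: Wed/Fri  1982: Thu/Sat  1983: Fri/Sun  1984: Sat/Tue  1985: Mon/Wed  …(30 more)…  2016: Thu/Sun  2017: Sat/Mon  2018: Sun/Tue  2019: Mon/Wed  2020: Tue/Fri  2021: Thu/Sat  2022: Fri/Sun  2023: Sat/Mon  2024: Sun/Wed  2025: Tue/Thu  2026: Wed/Fri  2027: Thu/Sat  2028: Fri/Mon  2029: Sun/Tue
Both conditions hold in: no year — 0.

0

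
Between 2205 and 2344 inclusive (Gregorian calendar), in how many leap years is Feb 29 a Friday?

4

Leap years in 2205–2344: 34 of them.
Feb 29 weekday advances by 5 (mod 7) from one leap year to the next four years later (or differs when a century non-leap intervenes).
Leap-day weekdays: 2208:Mon 2212:Sat 2216:Thu 2220:Tue 2224:Sun 2228:Fri✓ 2232:Wed 2236:Mon 2240:Sat 2244:Thu 2248:Tue 2252:Sun 2256:Fri✓ …(8 more)… 2292:Mon 2296:Sat 2304:Mon 2308:Sat 2312:Thu 2316:Tue 2320:Sun 2324:Fri✓ 2328:Wed 2332:Mon 2336:Sat 2340:Thu 2344:Tue
Friday: 2228, 2256, 2284, 2324 → 4.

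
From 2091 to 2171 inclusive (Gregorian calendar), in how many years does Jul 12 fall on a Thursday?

Track Jul 12's weekday year by year (advancing +1, or +2 across a Feb 29):
  2091: Thu ✓  2092: Sat (+2)  2093: Sun (+1)  2094: Mon (+1)  2095: Tue (+1)
  2096: Thu (+2) ✓  2097: Fri (+1)  2098: Sat (+1)  2099: Sun (+1)  2100: Mon (+1)
  2101: Tue (+1)  2102: Wed (+1)  2103: Thu (+1) ✓  2104: Sat (+2)  … (53 more years) …
  2158: Wed (+1)  2159: Thu (+1) ✓  2160: Sat (+2)  2161: Sun (+1)  2162: Mon (+1)
  2163: Tue (+1)  2164: Thu (+2) ✓  2165: Fri (+1)  2166: Sat (+1)  2167: Sun (+1)
  2168: Tue (+2)  2169: Wed (+1)  2170: Thu (+1) ✓  2171: Fri (+1)
Thursday years: 2091, 2096, 2103, 2108, 2114, 2125, 2131, 2136, 2142, 2153, 2159, 2164, 2170 — 13 in total.

13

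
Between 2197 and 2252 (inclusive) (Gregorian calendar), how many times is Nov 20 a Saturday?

8

Track Nov 20's weekday year by year (advancing +1, or +2 across a Feb 29):
  2197: Mon  2198: Tue (+1)  2199: Wed (+1)  2200: Thu (+1)  2201: Fri (+1)
  2202: Sat (+1) ✓  2203: Sun (+1)  2204: Tue (+2)  2205: Wed (+1)  2206: Thu (+1)
  2207: Fri (+1)  2208: Sun (+2)  2209: Mon (+1)  2210: Tue (+1)  … (28 more years) …
  2239: Wed (+1)  2240: Fri (+2)  2241: Sat (+1) ✓  2242: Sun (+1)  2243: Mon (+1)
  2244: Wed (+2)  2245: Thu (+1)  2246: Fri (+1)  2247: Sat (+1) ✓  2248: Mon (+2)
  2249: Tue (+1)  2250: Wed (+1)  2251: Thu (+1)  2252: Sat (+2) ✓
Saturday years: 2202, 2213, 2219, 2224, 2230, 2241, 2247, 2252 — 8 in total.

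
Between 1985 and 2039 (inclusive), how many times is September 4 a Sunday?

Track September 4's weekday year by year (advancing +1, or +2 across a Feb 29):
  1985: Wed  1986: Thu (+1)  1987: Fri (+1)  1988: Sun (+2) ✓  1989: Mon (+1)
  1990: Tue (+1)  1991: Wed (+1)  1992: Fri (+2)  1993: Sat (+1)  1994: Sun (+1) ✓
  1995: Mon (+1)  1996: Wed (+2)  1997: Thu (+1)  1998: Fri (+1)  … (27 more years) …
  2026: Fri (+1)  2027: Sat (+1)  2028: Mon (+2)  2029: Tue (+1)  2030: Wed (+1)
  2031: Thu (+1)  2032: Sat (+2)  2033: Sun (+1) ✓  2034: Mon (+1)  2035: Tue (+1)
  2036: Thu (+2)  2037: Fri (+1)  2038: Sat (+1)  2039: Sun (+1) ✓
Sunday years: 1988, 1994, 2005, 2011, 2016, 2022, 2033, 2039 — 8 in total.

8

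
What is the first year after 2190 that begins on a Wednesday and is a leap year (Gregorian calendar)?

Jan 1 advances by 2 weekdays after a leap year and by 1 after a common year.
2190: Jan 1 is Friday.
2191: Saturday
2192: Sunday (leap)
2193: Tuesday
2194: Wednesday
2195: Thursday
2196: Friday (leap)
2197: Sunday
2198: Monday
2199: Tuesday
2200: Wednesday
2201: Thursday
2202: Friday
2203: Saturday
2204: Sunday (leap)
2205: Tuesday
2206: Wednesday
2207: Thursday
2208: Friday (leap)
2209: Sunday
2210: Monday
2211: Tuesday
2212: Wednesday (leap)
2212 begins on a Wednesday and is a leap year.

2212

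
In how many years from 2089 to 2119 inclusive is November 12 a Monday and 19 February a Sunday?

Check each year's weekday for November 12 and 19 February:
  2089: Sat/Sat  2090: Sun/Sun  2091: Mon/Mon  2092: Wed/Tue  2093: Thu/Thu  2094: Fri/Fri  2095: Sat/Sat  2096: Mon/Sun ✓  2097: Tue/Tue  2098: Wed/Wed  2099: Thu/Thu  2100: Fri/Fri  2101: Sat/Sat  2102: Sun/Sun  …(3 more)…  2106: Fri/Fri  2107: Sat/Sat  2108: Mon/Sun ✓  2109: Tue/Tue  2110: Wed/Wed  2111: Thu/Thu  2112: Sat/Fri  2113: Sun/Sun  2114: Mon/Mon  2115: Tue/Tue  2116: Thu/Wed  2117: Fri/Fri  2118: Sat/Sat  2119: Sun/Sun
Both conditions hold in: 2096, 2108 — 2.

2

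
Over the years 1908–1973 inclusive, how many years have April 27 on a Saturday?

Track April 27's weekday year by year (advancing +1, or +2 across a Feb 29):
  1908: Mon  1909: Tue (+1)  1910: Wed (+1)  1911: Thu (+1)  1912: Sat (+2) ✓
  1913: Sun (+1)  1914: Mon (+1)  1915: Tue (+1)  1916: Thu (+2)  1917: Fri (+1)
  1918: Sat (+1) ✓  1919: Sun (+1)  1920: Tue (+2)  1921: Wed (+1)  … (38 more years) …
  1960: Wed (+2)  1961: Thu (+1)  1962: Fri (+1)  1963: Sat (+1) ✓  1964: Mon (+2)
  1965: Tue (+1)  1966: Wed (+1)  1967: Thu (+1)  1968: Sat (+2) ✓  1969: Sun (+1)
  1970: Mon (+1)  1971: Tue (+1)  1972: Thu (+2)  1973: Fri (+1)
Saturday years: 1912, 1918, 1929, 1935, 1940, 1946, 1957, 1963, 1968 — 9 in total.

9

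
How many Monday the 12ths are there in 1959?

2

Check the 12th of each month of 1959: Jan 12: Mon, Feb 12: Thu, Mar 12: Thu, Apr 12: Sun, May 12: Tue, Jun 12: Fri, Jul 12: Sun, Aug 12: Wed, Sep 12: Sat, Oct 12: Mon, Nov 12: Thu, Dec 12: Sat.
Monday occurs in January, October — 2 months.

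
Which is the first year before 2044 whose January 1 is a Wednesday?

2042

Jan 1 advances by 2 weekdays after a leap year and by 1 after a common year.
2044: Jan 1 is Friday (leap).
2043: Thursday
2042: Wednesday
2042 begins on a Wednesday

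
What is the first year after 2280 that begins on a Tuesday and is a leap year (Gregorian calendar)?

Jan 1 advances by 2 weekdays after a leap year and by 1 after a common year.
2280: Jan 1 is Thursday (leap).
2281: Saturday
2282: Sunday
2283: Monday
2284: Tuesday (leap)
2284 begins on a Tuesday and is a leap year.

2284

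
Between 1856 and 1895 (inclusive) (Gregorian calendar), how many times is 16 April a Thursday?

6

Track 16 April's weekday year by year (advancing +1, or +2 across a Feb 29):
  1856: Wed  1857: Thu (+1) ✓  1858: Fri (+1)  1859: Sat (+1)  1860: Mon (+2)
  1861: Tue (+1)  1862: Wed (+1)  1863: Thu (+1) ✓  1864: Sat (+2)  1865: Sun (+1)
  1866: Mon (+1)  1867: Tue (+1)  1868: Thu (+2) ✓  1869: Fri (+1)  … (12 more years) …
  1882: Sun (+1)  1883: Mon (+1)  1884: Wed (+2)  1885: Thu (+1) ✓  1886: Fri (+1)
  1887: Sat (+1)  1888: Mon (+2)  1889: Tue (+1)  1890: Wed (+1)  1891: Thu (+1) ✓
  1892: Sat (+2)  1893: Sun (+1)  1894: Mon (+1)  1895: Tue (+1)
Thursday years: 1857, 1863, 1868, 1874, 1885, 1891 — 6 in total.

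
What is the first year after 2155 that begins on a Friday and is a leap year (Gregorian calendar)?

2168

Jan 1 advances by 2 weekdays after a leap year and by 1 after a common year.
2155: Jan 1 is Wednesday.
2156: Thursday (leap)
2157: Saturday
2158: Sunday
2159: Monday
2160: Tuesday (leap)
2161: Thursday
2162: Friday
2163: Saturday
2164: Sunday (leap)
2165: Tuesday
2166: Wednesday
2167: Thursday
2168: Friday (leap)
2168 begins on a Friday and is a leap year.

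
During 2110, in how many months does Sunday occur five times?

4

A month of length L has five Sundays iff its first Sunday is on day ≤ L−28 (so day 1–3 in a 31-day month, 1–2 in a 30-day month, day 1 in a leap February).
Checking each month of 2110: Jan starts Wed (31d); Feb starts Sat (28d); Mar starts Sat (31d) ✓; Apr starts Tue (30d); May starts Thu (31d); Jun starts Sun (30d) ✓; Jul starts Tue (31d); Aug starts Fri (31d) ✓; Sep starts Mon (30d); Oct starts Wed (31d); Nov starts Sat (30d) ✓; Dec starts Mon (31d).
Five-Sunday months: March, June, August, November → 4.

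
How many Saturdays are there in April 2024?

April 2024 has 30 days and begins on Monday.
The first Saturday is April 6.
Saturdays fall on 6, 13, 20, 27 — that's 4.

4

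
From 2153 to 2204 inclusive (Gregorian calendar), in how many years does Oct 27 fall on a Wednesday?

7

Track Oct 27's weekday year by year (advancing +1, or +2 across a Feb 29):
  2153: Sat  2154: Sun (+1)  2155: Mon (+1)  2156: Wed (+2) ✓  2157: Thu (+1)
  2158: Fri (+1)  2159: Sat (+1)  2160: Mon (+2)  2161: Tue (+1)  2162: Wed (+1) ✓
  2163: Thu (+1)  2164: Sat (+2)  2165: Sun (+1)  2166: Mon (+1)  … (24 more years) …
  2191: Thu (+1)  2192: Sat (+2)  2193: Sun (+1)  2194: Mon (+1)  2195: Tue (+1)
  2196: Thu (+2)  2197: Fri (+1)  2198: Sat (+1)  2199: Sun (+1)  2200: Mon (+1)
  2201: Tue (+1)  2202: Wed (+1) ✓  2203: Thu (+1)  2204: Sat (+2)
Wednesday years: 2156, 2162, 2173, 2179, 2184, 2190, 2202 — 7 in total.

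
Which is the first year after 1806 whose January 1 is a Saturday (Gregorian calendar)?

Jan 1 advances by 2 weekdays after a leap year and by 1 after a common year.
1806: Jan 1 is Wednesday.
1807: Thursday
1808: Friday (leap)
1809: Sunday
1810: Monday
1811: Tuesday
1812: Wednesday (leap)
1813: Friday
1814: Saturday
1814 begins on a Saturday

1814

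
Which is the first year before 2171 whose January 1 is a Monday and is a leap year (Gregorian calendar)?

Jan 1 advances by 2 weekdays after a leap year and by 1 after a common year.
2171: Jan 1 is Tuesday.
2170: Monday
2169: Sunday
2168: Friday (leap)
2167: Thursday
2166: Wednesday
2165: Tuesday
2164: Sunday (leap)
2163: Saturday
2162: Friday
2161: Thursday
2160: Tuesday (leap)
2159: Monday
2158: Sunday
2157: Saturday
2156: Thursday (leap)
2155: Wednesday
2154: Tuesday
2153: Monday
2152: Saturday (leap)
2151: Friday
2150: Thursday
2149: Wednesday
2148: Monday (leap)
2148 begins on a Monday and is a leap year.

2148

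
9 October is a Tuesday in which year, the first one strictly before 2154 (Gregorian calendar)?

2153

From one year to the next, a fixed date's weekday advances by 1, or by 2 when a Feb 29 lies between the two dates.
2154: October 9 is Wednesday.
2153: Tuesday (−1)
9 October falls on a Tuesday in 2153.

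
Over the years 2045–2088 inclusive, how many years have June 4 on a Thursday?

Track June 4's weekday year by year (advancing +1, or +2 across a Feb 29):
  2045: Sun  2046: Mon (+1)  2047: Tue (+1)  2048: Thu (+2) ✓  2049: Fri (+1)
  2050: Sat (+1)  2051: Sun (+1)  2052: Tue (+2)  2053: Wed (+1)  2054: Thu (+1) ✓
  2055: Fri (+1)  2056: Sun (+2)  2057: Mon (+1)  2058: Tue (+1)  … (16 more years) …
  2075: Tue (+1)  2076: Thu (+2) ✓  2077: Fri (+1)  2078: Sat (+1)  2079: Sun (+1)
  2080: Tue (+2)  2081: Wed (+1)  2082: Thu (+1) ✓  2083: Fri (+1)  2084: Sun (+2)
  2085: Mon (+1)  2086: Tue (+1)  2087: Wed (+1)  2088: Fri (+2)
Thursday years: 2048, 2054, 2065, 2071, 2076, 2082 — 6 in total.

6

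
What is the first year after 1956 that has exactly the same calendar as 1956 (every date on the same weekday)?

1984

Two years share a calendar iff Jan 1 falls on the same weekday and both are leap or both are common. 1956: Jan 1 is Sunday, leap year.
1957: Jan 1 Tuesday, common
1958: Jan 1 Wednesday, common
1959: Jan 1 Thursday, common
1960: Jan 1 Friday, leap
1961: Jan 1 Sunday, common
1962: Jan 1 Monday, common
1963: Jan 1 Tuesday, common
1964: Jan 1 Wednesday, leap
1965: Jan 1 Friday, common
1966: Jan 1 Saturday, common
1967: Jan 1 Sunday, common
1968: Jan 1 Monday, leap
1969: Jan 1 Wednesday, common
1970: Jan 1 Thursday, common
1971: Jan 1 Friday, common
1972: Jan 1 Saturday, leap
1973: Jan 1 Monday, common
1974: Jan 1 Tuesday, common
1975: Jan 1 Wednesday, common
1976: Jan 1 Thursday, leap
1977: Jan 1 Saturday, common
1978: Jan 1 Sunday, common
1979: Jan 1 Monday, common
1980: Jan 1 Tuesday, leap
1981: Jan 1 Thursday, common
1982: Jan 1 Friday, common
1983: Jan 1 Saturday, common
1984: Jan 1 Sunday, leap
1984 matches on both conditions.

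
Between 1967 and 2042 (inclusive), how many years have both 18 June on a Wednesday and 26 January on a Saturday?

Check each year's weekday for 18 June and 26 January:
  1967: Sun/Thu  1968: Tue/Fri  1969: Wed/Sun  1970: Thu/Mon  1971: Fri/Tue  1972: Sun/Wed  1973: Mon/Fri  1974: Tue/Sat  1975: Wed/Sun  1976: Fri/Mon  1977: Sat/Wed  1978: Sun/Thu  1979: Mon/Fri  1980: Wed/Sat ✓  …(48 more)…  2029: Mon/Fri  2030: Tue/Sat  2031: Wed/Sun  2032: Fri/Mon  2033: Sat/Wed  2034: Sun/Thu  2035: Mon/Fri  2036: Wed/Sat ✓  2037: Thu/Mon  2038: Fri/Tue  2039: Sat/Wed  2040: Mon/Thu  2041: Tue/Sat  2042: Wed/Sun
Both conditions hold in: 1980, 2008, 2036 — 3.

3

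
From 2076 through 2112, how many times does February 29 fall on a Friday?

Leap years in 2076–2112: 9 of them.
Feb 29 weekday advances by 5 (mod 7) from one leap year to the next four years later (or differs when a century non-leap intervenes).
Leap-day weekdays: 2076:Sat 2080:Thu 2084:Tue 2088:Sun 2092:Fri✓ 2096:Wed 2104:Fri✓ 2108:Wed 2112:Mon
Friday: 2092, 2104 → 2.

2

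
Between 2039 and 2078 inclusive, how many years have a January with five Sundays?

January has 31 days; it has five Sundays when Sunday falls among the first (month-length − 28) days — i.e. when January 1 is one of Sunday/Saturday/Friday.
January 1 by year: 2039:Sat✓ 2040:Sun✓ 2041:Tue 2042:Wed 2043:Thu 2044:Fri✓ 2045:Sun✓ 2046:Mon 2047:Tue 2048:Wed 2049:Fri✓ 2050:Sat✓ 2051:Sun✓ 2052:Mon 2053:Wed …(10 more)… 2064:Tue 2065:Thu 2066:Fri✓ 2067:Sat✓ 2068:Sun✓ 2069:Tue 2070:Wed 2071:Thu 2072:Fri✓ 2073:Sun✓ 2074:Mon 2075:Tue 2076:Wed 2077:Fri✓ 2078:Sat✓
Years with five Sundays: 2039, 2040, 2044, 2045, 2049, 2050, 2051, 2055, 2056, 2061, 2062, 2066, 2067, 2068, 2072, 2073, 2077, 2078 → 18.

18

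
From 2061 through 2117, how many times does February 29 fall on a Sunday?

1

Leap years in 2061–2117: 13 of them.
Feb 29 weekday advances by 5 (mod 7) from one leap year to the next four years later (or differs when a century non-leap intervenes).
Leap-day weekdays: 2064:Fri 2068:Wed 2072:Mon 2076:Sat 2080:Thu 2084:Tue 2088:Sun✓ 2092:Fri 2096:Wed 2104:Fri 2108:Wed 2112:Mon 2116:Sat
Sunday: 2088 → 1.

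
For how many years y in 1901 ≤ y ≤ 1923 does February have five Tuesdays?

1

February has 28 days (29 in leap years); it has five Tuesdays when Tuesday falls among the first (month-length − 28) days — i.e. when February 1 is Tuesday in a leap year (never in a common year).
February 1 by year: 1901:Fri 1902:Sat 1903:Sun 1904:Mon 1905:Wed 1906:Thu 1907:Fri 1908:Sat 1909:Mon 1910:Tue 1911:Wed 1912:Thu 1913:Sat 1914:Sun 1915:Mon 1916:Tue✓ 1917:Thu 1918:Fri 1919:Sat 1920:Sun 1921:Tue 1922:Wed 1923:Thu
Years with five Tuesdays: 1916 → 1.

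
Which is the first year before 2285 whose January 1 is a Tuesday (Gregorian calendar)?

2284

Jan 1 advances by 2 weekdays after a leap year and by 1 after a common year.
2285: Jan 1 is Thursday.
2284: Tuesday (leap)
2284 begins on a Tuesday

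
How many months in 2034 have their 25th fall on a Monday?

2

Check the 25th of each month of 2034: Jan 25: Wed, Feb 25: Sat, Mar 25: Sat, Apr 25: Tue, May 25: Thu, Jun 25: Sun, Jul 25: Tue, Aug 25: Fri, Sep 25: Mon, Oct 25: Wed, Nov 25: Sat, Dec 25: Mon.
Monday occurs in September, December — 2 months.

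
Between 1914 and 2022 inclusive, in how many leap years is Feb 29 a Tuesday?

Leap years in 1914–2022: 27 of them.
Feb 29 weekday advances by 5 (mod 7) from one leap year to the next four years later (or differs when a century non-leap intervenes).
Leap-day weekdays: 1916:Tue✓ 1920:Sun 1924:Fri 1928:Wed 1932:Mon 1936:Sat 1940:Thu 1944:Tue✓ 1948:Sun 1952:Fri 1956:Wed 1960:Mon 1964:Sat 1968:Thu 1972:Tue✓ 1976:Sun 1980:Fri 1984:Wed 1988:Mon 1992:Sat 1996:Thu 2000:Tue✓ 2004:Sun 2008:Fri 2012:Wed 2016:Mon 2020:Sat
Tuesday: 1916, 1944, 1972, 2000 → 4.

4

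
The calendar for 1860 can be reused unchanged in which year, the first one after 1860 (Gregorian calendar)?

Two years share a calendar iff Jan 1 falls on the same weekday and both are leap or both are common. 1860: Jan 1 is Sunday, leap year.
1861: Jan 1 Tuesday, common
1862: Jan 1 Wednesday, common
1863: Jan 1 Thursday, common
1864: Jan 1 Friday, leap
1865: Jan 1 Sunday, common
1866: Jan 1 Monday, common
1867: Jan 1 Tuesday, common
1868: Jan 1 Wednesday, leap
1869: Jan 1 Friday, common
1870: Jan 1 Saturday, common
1871: Jan 1 Sunday, common
1872: Jan 1 Monday, leap
1873: Jan 1 Wednesday, common
1874: Jan 1 Thursday, common
1875: Jan 1 Friday, common
1876: Jan 1 Saturday, leap
1877: Jan 1 Monday, common
1878: Jan 1 Tuesday, common
1879: Jan 1 Wednesday, common
1880: Jan 1 Thursday, leap
1881: Jan 1 Saturday, common
1882: Jan 1 Sunday, common
1883: Jan 1 Monday, common
1884: Jan 1 Tuesday, leap
1885: Jan 1 Thursday, common
1886: Jan 1 Friday, common
1887: Jan 1 Saturday, common
1888: Jan 1 Sunday, leap
1888 matches on both conditions.

1888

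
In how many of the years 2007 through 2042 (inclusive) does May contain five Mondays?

14

May has 31 days; it has five Mondays when Monday falls among the first (month-length − 28) days — i.e. when May 1 is one of Monday/Sunday/Saturday.
May 1 by year: 2007:Tue 2008:Thu 2009:Fri 2010:Sat✓ 2011:Sun✓ 2012:Tue 2013:Wed 2014:Thu 2015:Fri 2016:Sun✓ 2017:Mon✓ 2018:Tue 2019:Wed 2020:Fri 2021:Sat✓ …(6 more)… 2028:Mon✓ 2029:Tue 2030:Wed 2031:Thu 2032:Sat✓ 2033:Sun✓ 2034:Mon✓ 2035:Tue 2036:Thu 2037:Fri 2038:Sat✓ 2039:Sun✓ 2040:Tue 2041:Wed 2042:Thu
Years with five Mondays: 2010, 2011, 2016, 2017, 2021, 2022, 2023, 2027, 2028, 2032, 2033, 2034, 2038, 2039 → 14.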